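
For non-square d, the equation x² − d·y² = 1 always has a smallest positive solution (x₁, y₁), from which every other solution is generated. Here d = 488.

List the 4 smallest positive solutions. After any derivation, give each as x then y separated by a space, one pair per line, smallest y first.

243 11
118097 5346
57394899 2598145
27893802817 1262693124

[22; 11,44] for √488; ℓ=2 ⇒ convergent index 1
a_0=22:  p_0=22·1+0=22,  q_0=22·0+1=1
a_1=11:  p_1=11·22+1=243,  q_1=11·1+0=11
(x₁, y₁) = (243, 11);  243² − 488·11² = 1 ✓
(x_2, y_2) = (243·243 + 488·11·11, 243·11 + 11·243) = (118097, 5346)
(x_3, y_3) = (243·118097 + 488·11·5346, 243·5346 + 11·118097) = (57394899, 2598145)
(x_4, y_4) = (243·57394899 + 488·11·2598145, 243·2598145 + 11·57394899) = (27893802817, 1262693124)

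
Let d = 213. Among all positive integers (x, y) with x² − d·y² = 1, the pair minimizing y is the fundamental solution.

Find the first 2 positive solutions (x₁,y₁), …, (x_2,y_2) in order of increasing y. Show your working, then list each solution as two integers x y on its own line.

194399 13320
75581942401 5178789360

d=213: √d = [14; 1,1,2,6,1,8,1,6,2,1,1,28] (ℓ=12, even), read p_11/q_11
a_0=14:  p_0=14·1+0=14,  q_0=14·0+1=1
…
a_2=1:  p_2=1·15+14=29,  q_2=1·1+1=2
a_3=2:  p_3=2·29+15=73,  q_3=2·2+1=5
…
a_5=1:  p_5=1·467+73=540,  q_5=1·32+5=37
a_6=8:  p_6=8·540+467=4787,  q_6=8·37+32=328
…
a_9=2:  p_9=2·36749+5327=78825,  q_9=2·2518+365=5401
a_10=1:  p_10=1·78825+36749=115574,  q_10=1·5401+2518=7919
a_11=1:  p_11=1·115574+78825=194399,  q_11=1·7919+5401=13320
fundamental: x₁=194399, y₁=13320  (since 37790971201 − 213·177422400 = 1)
(194399+13320√213)^2 = 75581942401 + 5178789360√213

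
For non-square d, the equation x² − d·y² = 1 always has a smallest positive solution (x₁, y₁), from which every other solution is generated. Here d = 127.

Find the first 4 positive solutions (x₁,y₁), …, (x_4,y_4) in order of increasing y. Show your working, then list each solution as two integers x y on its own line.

√127 = [11; 3,1,2,2,7,11,7,2,2,1,3,22, …], period ℓ=12 (even) → k=11
step 0: (11, 1)  from 11·(1,0) + (0,1)
…
step 5: (2175, 193)  from 7·(293,26) + (124,11)
…
step 7: (171701, 15236)  from 7·(24218,2149) + (2175,193)
…
step 10: (1274561, 113099)  from 1·(906941,80478) + (367620,32621)
step 11: (4730624, 419775)  from 3·(1274561,113099) + (906941,80478)
fundamental: x₁=4730624, y₁=419775  (since 22378803429376 − 127·176211050625 = 1)
k=2:  x_2 = 4730624·4730624+127·419775·419775 = 44757606858751,  y_2 = 4730624·419775+419775·4730624 = 3971595379200
k=3:  x_3 = 4730624·44757606858751+127·419775·3971595379200 = 423462818377139450624,  y_3 = 4730624·3971595379200+419775·44757606858751 = 37576248838264821825
k=4:  x_4 = 4730624·423462818377139450624+127·419775·37576248838264821825 = 4006486743445029115330560001,  y_4 = 4730624·37576248838264821825+419775·423462818377139450624 = 355518209168531397366758400

4730624 419775
44757606858751 3971595379200
423462818377139450624 37576248838264821825
4006486743445029115330560001 355518209168531397366758400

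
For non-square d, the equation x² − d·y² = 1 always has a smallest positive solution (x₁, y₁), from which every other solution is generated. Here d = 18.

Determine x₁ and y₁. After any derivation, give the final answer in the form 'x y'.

d=18: √d = [4; 4,8] (ℓ=2, even), read p_1/q_1
a_0=4:  p_0=4·1+0=4,  q_0=4·0+1=1
a_1=4:  p_1=4·4+1=17,  q_1=4·1+0=4
fundamental: x₁=17, y₁=4  (since 289 − 18·16 = 1)

17 4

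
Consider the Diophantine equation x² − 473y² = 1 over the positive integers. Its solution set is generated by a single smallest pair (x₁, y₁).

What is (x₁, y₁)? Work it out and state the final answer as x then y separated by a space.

√473 = [21; 1,2,1,42, …], period ℓ=4 (even) → k=3
i=0: a=21 ⇒ p=21, q=1
…
i=2: a=2 ⇒ p=65, q=3
i=3: a=1 ⇒ p=87, q=4
→ (87, 4).  Check: 87²=7569, 473·4²=7568, difference 1.

87 4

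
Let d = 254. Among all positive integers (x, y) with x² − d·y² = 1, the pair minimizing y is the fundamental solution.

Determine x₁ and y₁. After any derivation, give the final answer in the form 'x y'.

255 16

[15; 1,14,1,30] for √254; ℓ=4 ⇒ convergent index 3
k=0  a_k=15  p_k/q_k = 15/1
…
k=2  a_k=14  p_k/q_k = 239/15
k=3  a_k=1  p_k/q_k = 255/16
fundamental: x₁=255, y₁=16  (since 65025 − 254·256 = 1)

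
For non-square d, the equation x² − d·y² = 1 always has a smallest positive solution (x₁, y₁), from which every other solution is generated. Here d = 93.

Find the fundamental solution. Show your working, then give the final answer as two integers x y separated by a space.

12151 1260

d=93: √d = [9; 1,1,1,4,6,4,1,1,1,18] (ℓ=10, even), read p_9/q_9
step 0: (9, 1)  from 9·(1,0) + (0,1)
…
step 3: (29, 3)  from 1·(19,2) + (10,1)
step 4: (135, 14)  from 4·(29,3) + (19,2)
step 5: (839, 87)  from 6·(135,14) + (29,3)
…
step 8: (7821, 811)  from 1·(4330,449) + (3491,362)
step 9: (12151, 1260)  from 1·(7821,811) + (4330,449)
fundamental: x₁=12151, y₁=1260  (since 147646801 − 93·1587600 = 1)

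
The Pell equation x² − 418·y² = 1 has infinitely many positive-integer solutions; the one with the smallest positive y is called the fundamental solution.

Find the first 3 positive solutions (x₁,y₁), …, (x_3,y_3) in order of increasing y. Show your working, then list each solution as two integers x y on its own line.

33857 1656
2292592897 112134384
155240635393601 7593067676520

√418 → a₀=20, period (2,4,20,4,2,40); ℓ=6 even so k=5
step 0: (20, 1)  from 20·(1,0) + (0,1)
…
step 4: (15068, 737)  from 4·(3721,182) + (184,9)
step 5: (33857, 1656)  from 2·(15068,737) + (3721,182)
fundamental: x₁=33857, y₁=1656  (since 1146296449 − 418·2742336 = 1)
(x_2, y_2) = (33857·33857 + 418·1656·1656, 33857·1656 + 1656·33857) = (2292592897, 112134384)
(x_3, y_3) = (33857·2292592897 + 418·1656·112134384, 33857·112134384 + 1656·2292592897) = (155240635393601, 7593067676520)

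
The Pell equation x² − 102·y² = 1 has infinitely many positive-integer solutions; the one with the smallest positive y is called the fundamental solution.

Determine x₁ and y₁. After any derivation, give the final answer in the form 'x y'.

101 10

√102 = [10; 10,20, …], period ℓ=2 (even) → k=1
step 0: (10, 1)  from 10·(1,0) + (0,1)
step 1: (101, 10)  from 10·(10,1) + (1,0)
(x₁, y₁) = (101, 10);  101² − 102·10² = 1 ✓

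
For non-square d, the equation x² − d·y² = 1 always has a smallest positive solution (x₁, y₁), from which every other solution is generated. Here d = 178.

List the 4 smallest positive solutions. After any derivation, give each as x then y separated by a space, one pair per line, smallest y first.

1601 120
5126401 384240
16414734401 1230336360
52559974425601 3939536640480

d=178: √d = [13; 2,1,12,1,2,26] (ℓ=6, even), read p_5/q_5
a_0=13:  p_0=13·1+0=13,  q_0=13·0+1=1
a_1=2:  p_1=2·13+1=27,  q_1=2·1+0=2
…
a_4=1:  p_4=1·507+40=547,  q_4=1·38+3=41
a_5=2:  p_5=2·547+507=1601,  q_5=2·41+38=120
→ (1601, 120).  Check: 1601²=2563201, 178·120²=2563200, difference 1.
n=2: (1601,120)∘(1601,120) = (1601·1601+178·120·120, 1601·120+120·1601) = (5126401,384240)
n=3: (5126401,384240)∘(1601,120) = (1601·5126401+178·120·384240, 1601·384240+120·5126401) = (16414734401,1230336360)
n=4: (16414734401,1230336360)∘(1601,120) = (1601·16414734401+178·120·1230336360, 1601·1230336360+120·16414734401) = (52559974425601,3939536640480)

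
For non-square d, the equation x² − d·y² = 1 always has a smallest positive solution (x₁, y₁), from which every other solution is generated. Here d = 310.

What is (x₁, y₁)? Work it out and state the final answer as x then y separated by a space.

[17; 1,1,1,1,5,…,1,1,34] for √310; ℓ=16 ⇒ convergent index 15
i=0: a=17 ⇒ p=17, q=1
i=1: a=1 ⇒ p=18, q=1
i=2: a=1 ⇒ p=35, q=2
…
i=4: a=1 ⇒ p=88, q=5
i=5: a=5 ⇒ p=493, q=28
i=6: a=3 ⇒ p=1567, q=89
i=7: a=1 ⇒ p=2060, q=117
i=8: a=2 ⇒ p=5687, q=323
…
i=10: a=3 ⇒ p=28928, q=1643
i=11: a=5 ⇒ p=152387, q=8655
i=12: a=1 ⇒ p=181315, q=10298
i=13: a=1 ⇒ p=333702, q=18953
i=14: a=1 ⇒ p=515017, q=29251
i=15: a=1 ⇒ p=848719, q=48204
fundamental: x₁=848719, y₁=48204  (since 720323940961 − 310·2323625616 = 1)

848719 48204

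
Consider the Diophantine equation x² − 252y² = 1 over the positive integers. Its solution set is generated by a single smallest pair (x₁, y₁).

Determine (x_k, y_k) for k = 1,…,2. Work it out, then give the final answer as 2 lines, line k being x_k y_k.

127 8
32257 2032

d=252: √d = [15; 1,6,1,30] (ℓ=4, even), read p_3/q_3
k=0  a_k=15  p_k/q_k = 15/1
…
k=2  a_k=6  p_k/q_k = 111/7
k=3  a_k=1  p_k/q_k = 127/8
(x₁, y₁) = (127, 8);  127² − 252·8² = 1 ✓
(127+8√252)^2 = 32257 + 2032√252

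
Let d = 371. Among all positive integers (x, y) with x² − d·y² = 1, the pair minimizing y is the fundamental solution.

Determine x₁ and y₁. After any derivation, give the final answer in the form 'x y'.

1695 88

d=371: √d = [19; 3,1,4,1,3,38] (ℓ=6, even), read p_5/q_5
a_0=19:  p_0=19·1+0=19,  q_0=19·0+1=1
…
a_3=4:  p_3=4·77+58=366,  q_3=4·4+3=19
a_4=1:  p_4=1·366+77=443,  q_4=1·19+4=23
a_5=3:  p_5=3·443+366=1695,  q_5=3·23+19=88
fundamental: x₁=1695, y₁=88  (since 2873025 − 371·7744 = 1)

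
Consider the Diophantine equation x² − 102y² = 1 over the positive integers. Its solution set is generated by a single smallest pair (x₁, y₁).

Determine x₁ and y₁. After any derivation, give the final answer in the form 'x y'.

101 10

[10; 10,20] for √102; ℓ=2 ⇒ convergent index 1
a_0=10:  p_0=10·1+0=10,  q_0=10·0+1=1
a_1=10:  p_1=10·10+1=101,  q_1=10·1+0=10
→ (101, 10).  Check: 101²=10201, 102·10²=10200, difference 1.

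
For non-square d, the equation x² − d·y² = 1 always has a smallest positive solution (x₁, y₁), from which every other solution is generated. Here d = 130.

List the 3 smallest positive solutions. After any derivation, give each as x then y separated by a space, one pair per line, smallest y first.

√130 = [11; 2,2,22, …], period ℓ=3 (odd) → k=5
a_0=11:  p_0=11·1+0=11,  q_0=11·0+1=1
a_1=2:  p_1=2·11+1=23,  q_1=2·1+0=2
a_2=2:  p_2=2·23+11=57,  q_2=2·2+1=5
a_3=22:  p_3=22·57+23=1277,  q_3=22·5+2=112
a_4=2:  p_4=2·1277+57=2611,  q_4=2·112+5=229
a_5=2:  p_5=2·2611+1277=6499,  q_5=2·229+112=570
fundamental: x₁=6499, y₁=570  (since 42237001 − 130·324900 = 1)
(6499+570√130)^2 = 84474001 + 7408860√130
(6499+570√130)^3 = 1097993058499 + 96300361710√130

6499 570
84474001 7408860
1097993058499 96300361710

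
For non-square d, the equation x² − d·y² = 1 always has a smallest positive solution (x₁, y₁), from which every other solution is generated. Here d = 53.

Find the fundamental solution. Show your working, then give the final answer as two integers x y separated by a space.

√53 = [7; 3,1,1,3,14, …], period ℓ=5 (odd) → k=9
step 0: (7, 1)  from 7·(1,0) + (0,1)
…
step 2: (29, 4)  from 1·(22,3) + (7,1)
step 3: (51, 7)  from 1·(29,4) + (22,3)
step 4: (182, 25)  from 3·(51,7) + (29,4)
step 5: (2599, 357)  from 14·(182,25) + (51,7)
step 6: (7979, 1096)  from 3·(2599,357) + (182,25)
…
step 8: (18557, 2549)  from 1·(10578,1453) + (7979,1096)
step 9: (66249, 9100)  from 3·(18557,2549) + (10578,1453)
(x₁, y₁) = (66249, 9100);  66249² − 53·9100² = 1 ✓

66249 9100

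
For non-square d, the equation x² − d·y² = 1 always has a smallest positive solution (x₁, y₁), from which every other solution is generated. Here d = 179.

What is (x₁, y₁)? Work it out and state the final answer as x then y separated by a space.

4190210 313191

d=179: √d = [13; 2,1,1,1,3,…,1,2,26] (ℓ=14, even), read p_13/q_13
k=0  a_k=13  p_k/q_k = 13/1
…
k=2  a_k=1  p_k/q_k = 40/3
k=3  a_k=1  p_k/q_k = 67/5
k=4  a_k=1  p_k/q_k = 107/8
k=5  a_k=3  p_k/q_k = 388/29
k=6  a_k=5  p_k/q_k = 2047/153
k=7  a_k=13  p_k/q_k = 26999/2018
k=8  a_k=5  p_k/q_k = 137042/10243
…
k=11  a_k=1  p_k/q_k = 1013292/75737
k=12  a_k=1  p_k/q_k = 1588459/118727
k=13  a_k=2  p_k/q_k = 4190210/313191
(x₁, y₁) = (4190210, 313191);  4190210² − 179·313191² = 1 ✓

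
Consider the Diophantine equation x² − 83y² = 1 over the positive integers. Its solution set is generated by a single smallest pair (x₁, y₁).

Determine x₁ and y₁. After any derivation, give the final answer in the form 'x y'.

82 9

[9; 9,18] for √83; ℓ=2 ⇒ convergent index 1
a_0=9:  p_0=9·1+0=9,  q_0=9·0+1=1
a_1=9:  p_1=9·9+1=82,  q_1=9·1+0=9
→ (82, 9).  Check: 82²=6724, 83·9²=6723, difference 1.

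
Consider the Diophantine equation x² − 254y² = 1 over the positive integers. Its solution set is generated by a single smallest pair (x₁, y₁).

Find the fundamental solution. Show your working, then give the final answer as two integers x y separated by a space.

255 16

√254 = [15; 1,14,1,30, …], period ℓ=4 (even) → k=3
i=0: a=15 ⇒ p=15, q=1
i=1: a=1 ⇒ p=16, q=1
i=2: a=14 ⇒ p=239, q=15
i=3: a=1 ⇒ p=255, q=16
→ (255, 16).  Check: 255²=65025, 254·16²=65024, difference 1.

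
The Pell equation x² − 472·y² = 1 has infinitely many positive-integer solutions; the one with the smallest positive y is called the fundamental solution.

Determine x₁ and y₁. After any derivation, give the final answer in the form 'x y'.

d=472: √d = [21; 1,2,1,1,1,…,2,1,42] (ℓ=14, even), read p_13/q_13
step 0: (21, 1)  from 21·(1,0) + (0,1)
step 1: (22, 1)  from 1·(21,1) + (1,0)
…
step 5: (239, 11)  from 1·(152,7) + (87,4)
…
step 8: (24224, 1115)  from 4·(5779,266) + (1108,51)
…
step 12: (222687, 10250)  from 2·(84230,3877) + (54227,2496)
step 13: (306917, 14127)  from 1·(222687,10250) + (84230,3877)
→ (306917, 14127).  Check: 306917²=94198044889, 472·14127²=94198044888, difference 1.

306917 14127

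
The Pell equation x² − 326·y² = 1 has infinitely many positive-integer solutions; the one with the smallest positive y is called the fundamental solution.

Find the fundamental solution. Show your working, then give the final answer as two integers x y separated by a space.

d=326: √d = [18; 18,36] (ℓ=2, even), read p_1/q_1
k=0  a_k=18  p_k/q_k = 18/1
k=1  a_k=18  p_k/q_k = 325/18
fundamental: x₁=325, y₁=18  (since 105625 − 326·324 = 1)

325 18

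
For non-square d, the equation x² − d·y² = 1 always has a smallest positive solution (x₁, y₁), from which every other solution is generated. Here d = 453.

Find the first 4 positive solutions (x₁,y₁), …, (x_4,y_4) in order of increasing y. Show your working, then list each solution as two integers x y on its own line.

d=453: √d = [21; 3,1,1,10,14,10,1,1,3,42] (ℓ=10, even), read p_9/q_9
a_0=21:  p_0=21·1+0=21,  q_0=21·0+1=1
a_1=3:  p_1=3·21+1=64,  q_1=3·1+0=3
…
a_3=1:  p_3=1·85+64=149,  q_3=1·4+3=7
…
a_6=10:  p_6=10·22199+1575=223565,  q_6=10·1043+74=10504
a_7=1:  p_7=1·223565+22199=245764,  q_7=1·10504+1043=11547
a_8=1:  p_8=1·245764+223565=469329,  q_8=1·11547+10504=22051
a_9=3:  p_9=3·469329+245764=1653751,  q_9=3·22051+11547=77700
→ (1653751, 77700).  Check: 1653751²=2734892370001, 453·77700²=2734892370000, difference 1.
(x_2, y_2) = (1653751·1653751 + 453·77700·77700, 1653751·77700 + 77700·1653751) = (5469784740001, 256992905400)
(x_3, y_3) = (1653751·5469784740001 + 453·77700·256992905400, 1653751·256992905400 + 77700·5469784740001) = (18091323967121133751, 850004548596233100)
(x_4, y_4) = (1653751·18091323967121133751 + 453·77700·850004548596233100, 1653751·850004548596233100 + 77700·18091323967121133751) = (59837090203895614338960001, 2811391744490881177810800)

1653751 77700
5469784740001 256992905400
18091323967121133751 850004548596233100
59837090203895614338960001 2811391744490881177810800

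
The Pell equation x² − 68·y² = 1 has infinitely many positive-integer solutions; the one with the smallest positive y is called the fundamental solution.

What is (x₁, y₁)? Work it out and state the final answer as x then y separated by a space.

√68 → a₀=8, period (4,16); ℓ=2 even so k=1
k=0  a_k=8  p_k/q_k = 8/1
k=1  a_k=4  p_k/q_k = 33/4
(x₁, y₁) = (33, 4);  33² − 68·4² = 1 ✓

33 4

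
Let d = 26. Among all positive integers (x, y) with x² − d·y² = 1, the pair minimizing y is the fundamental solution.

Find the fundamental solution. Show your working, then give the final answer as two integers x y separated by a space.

d=26: √d = [5; 10] (ℓ=1, odd), read p_1/q_1
k=0  a_k=5  p_k/q_k = 5/1
k=1  a_k=10  p_k/q_k = 51/10
→ (51, 10).  Check: 51²=2601, 26·10²=2600, difference 1.

51 10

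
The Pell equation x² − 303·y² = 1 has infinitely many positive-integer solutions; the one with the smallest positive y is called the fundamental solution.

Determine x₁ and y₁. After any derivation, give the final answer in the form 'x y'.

2524 145

√303 → a₀=17, period (2,2,5,2,2,34); ℓ=6 even so k=5
i=0: a=17 ⇒ p=17, q=1
…
i=4: a=2 ⇒ p=1027, q=59
i=5: a=2 ⇒ p=2524, q=145
(x₁, y₁) = (2524, 145);  2524² − 303·145² = 1 ✓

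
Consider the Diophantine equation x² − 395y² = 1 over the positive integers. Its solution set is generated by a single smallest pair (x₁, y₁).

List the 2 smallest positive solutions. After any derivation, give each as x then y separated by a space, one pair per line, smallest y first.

159 8
50561 2544

√395 = [19; 1,6,1,38, …], period ℓ=4 (even) → k=3
a_0=19:  p_0=19·1+0=19,  q_0=19·0+1=1
a_1=1:  p_1=1·19+1=20,  q_1=1·1+0=1
a_2=6:  p_2=6·20+19=139,  q_2=6·1+1=7
a_3=1:  p_3=1·139+20=159,  q_3=1·7+1=8
(x₁, y₁) = (159, 8);  159² − 395·8² = 1 ✓
(159+8√395)^2 = 50561 + 2544√395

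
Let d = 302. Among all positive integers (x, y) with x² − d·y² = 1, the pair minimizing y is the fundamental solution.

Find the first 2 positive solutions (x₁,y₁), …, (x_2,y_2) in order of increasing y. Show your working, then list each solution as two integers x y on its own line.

d=302: √d = [17; 2,1,1,1,4,…,1,2,34] (ℓ=16, even), read p_15/q_15
k=0  a_k=17  p_k/q_k = 17/1
…
k=3  a_k=1  p_k/q_k = 87/5
…
k=6  a_k=2  p_k/q_k = 1425/82
k=7  a_k=1  p_k/q_k = 2068/119
k=8  a_k=16  p_k/q_k = 34513/1986
…
k=10  a_k=2  p_k/q_k = 107675/6196
…
k=14  a_k=1  p_k/q_k = 1617193/93059
k=15  a_k=2  p_k/q_k = 4276623/246092
fundamental: x₁=4276623, y₁=246092  (since 18289504284129 − 302·60561272464 = 1)
k=2:  x_2 = 4276623·4276623+302·246092·246092 = 36579008568257,  y_2 = 4276623·246092+246092·4276623 = 2104885414632

4276623 246092
36579008568257 2104885414632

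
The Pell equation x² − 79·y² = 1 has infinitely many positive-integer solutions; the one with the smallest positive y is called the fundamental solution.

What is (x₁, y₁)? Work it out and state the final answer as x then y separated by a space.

80 9

d=79: √d = [8; 1,7,1,16] (ℓ=4, even), read p_3/q_3
step 0: (8, 1)  from 8·(1,0) + (0,1)
step 1: (9, 1)  from 1·(8,1) + (1,0)
step 2: (71, 8)  from 7·(9,1) + (8,1)
step 3: (80, 9)  from 1·(71,8) + (9,1)
→ (80, 9).  Check: 80²=6400, 79·9²=6399, difference 1.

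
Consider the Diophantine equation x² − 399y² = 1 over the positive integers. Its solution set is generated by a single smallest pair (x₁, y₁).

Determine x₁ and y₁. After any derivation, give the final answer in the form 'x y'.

20 1

√399 → a₀=19, period (1,38); ℓ=2 even so k=1
a_0=19:  p_0=19·1+0=19,  q_0=19·0+1=1
a_1=1:  p_1=1·19+1=20,  q_1=1·1+0=1
→ (20, 1).  Check: 20²=400, 399·1²=399, difference 1.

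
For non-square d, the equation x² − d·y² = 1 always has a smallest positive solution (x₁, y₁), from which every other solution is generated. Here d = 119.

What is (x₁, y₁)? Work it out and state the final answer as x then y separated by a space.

120 11

√119 → a₀=10, period (1,9,1,20); ℓ=4 even so k=3
i=0: a=10 ⇒ p=10, q=1
…
i=2: a=9 ⇒ p=109, q=10
i=3: a=1 ⇒ p=120, q=11
(x₁, y₁) = (120, 11);  120² − 119·11² = 1 ✓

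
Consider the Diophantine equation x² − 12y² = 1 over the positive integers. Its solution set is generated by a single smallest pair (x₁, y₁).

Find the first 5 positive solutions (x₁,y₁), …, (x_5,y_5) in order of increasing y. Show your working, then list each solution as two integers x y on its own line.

√12 → a₀=3, period (2,6); ℓ=2 even so k=1
i=0: a=3 ⇒ p=3, q=1
i=1: a=2 ⇒ p=7, q=2
→ (7, 2).  Check: 7²=49, 12·2²=48, difference 1.
(7+2√12)^2 = 97 + 28√12
(7+2√12)^3 = 1351 + 390√12
(7+2√12)^4 = 18817 + 5432√12
(7+2√12)^5 = 262087 + 75658√12

7 2
97 28
1351 390
18817 5432
262087 75658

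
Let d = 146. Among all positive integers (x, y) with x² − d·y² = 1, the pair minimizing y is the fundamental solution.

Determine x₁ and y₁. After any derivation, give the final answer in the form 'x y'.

145 12

√146 → a₀=12, period (12,24); ℓ=2 even so k=1
i=0: a=12 ⇒ p=12, q=1
i=1: a=12 ⇒ p=145, q=12
fundamental: x₁=145, y₁=12  (since 21025 − 146·144 = 1)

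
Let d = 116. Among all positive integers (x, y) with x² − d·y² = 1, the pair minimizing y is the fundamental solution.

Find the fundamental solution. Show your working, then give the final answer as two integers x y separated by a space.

[10; 1,3,2,1,4,1,2,3,1,20] for √116; ℓ=10 ⇒ convergent index 9
k=0  a_k=10  p_k/q_k = 10/1
k=1  a_k=1  p_k/q_k = 11/1
k=2  a_k=3  p_k/q_k = 43/4
k=3  a_k=2  p_k/q_k = 97/9
k=4  a_k=1  p_k/q_k = 140/13
…
k=6  a_k=1  p_k/q_k = 797/74
k=7  a_k=2  p_k/q_k = 2251/209
k=8  a_k=3  p_k/q_k = 7550/701
k=9  a_k=1  p_k/q_k = 9801/910
fundamental: x₁=9801, y₁=910  (since 96059601 − 116·828100 = 1)

9801 910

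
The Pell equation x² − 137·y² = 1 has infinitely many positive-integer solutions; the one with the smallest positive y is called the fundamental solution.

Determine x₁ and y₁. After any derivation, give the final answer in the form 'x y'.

6083073 519712

√137 = [11; 1,2,2,1,1,2,2,1,22, …], period ℓ=9 (odd) → k=17
i=0: a=11 ⇒ p=11, q=1
…
i=5: a=1 ⇒ p=199, q=17
i=6: a=2 ⇒ p=515, q=44
…
i=10: a=1 ⇒ p=41341, q=3532
…
i=13: a=1 ⇒ p=408178, q=34873
…
i=15: a=2 ⇒ p=1796332, q=153471
i=16: a=2 ⇒ p=4286741, q=366241
i=17: a=1 ⇒ p=6083073, q=519712
fundamental: x₁=6083073, y₁=519712  (since 37003777123329 − 137·270100562944 = 1)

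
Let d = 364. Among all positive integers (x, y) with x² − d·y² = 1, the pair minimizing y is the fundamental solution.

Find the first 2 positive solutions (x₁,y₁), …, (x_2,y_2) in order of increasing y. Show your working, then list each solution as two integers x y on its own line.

4954951 259710
49103078824801 2573700648420

√364 → a₀=19, period (12,1,2,3,1,8,1,3,2,1,12,38); ℓ=12 even so k=11
a_0=19:  p_0=19·1+0=19,  q_0=19·0+1=1
a_1=12:  p_1=12·19+1=229,  q_1=12·1+0=12
a_2=1:  p_2=1·229+19=248,  q_2=1·12+1=13
a_3=2:  p_3=2·248+229=725,  q_3=2·13+12=38
…
a_5=1:  p_5=1·2423+725=3148,  q_5=1·127+38=165
…
a_8=3:  p_8=3·30755+27607=119872,  q_8=3·1612+1447=6283
a_9=2:  p_9=2·119872+30755=270499,  q_9=2·6283+1612=14178
a_10=1:  p_10=1·270499+119872=390371,  q_10=1·14178+6283=20461
a_11=12:  p_11=12·390371+270499=4954951,  q_11=12·20461+14178=259710
(x₁, y₁) = (4954951, 259710);  4954951² − 364·259710² = 1 ✓
n=2: (4954951,259710)∘(4954951,259710) = (4954951·4954951+364·259710·259710, 4954951·259710+259710·4954951) = (49103078824801,2573700648420)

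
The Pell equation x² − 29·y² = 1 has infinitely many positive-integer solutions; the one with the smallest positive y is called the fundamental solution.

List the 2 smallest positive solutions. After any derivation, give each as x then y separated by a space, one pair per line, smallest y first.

√29 = [5; 2,1,1,2,10, …], period ℓ=5 (odd) → k=9
a_0=5:  p_0=5·1+0=5,  q_0=5·0+1=1
a_1=2:  p_1=2·5+1=11,  q_1=2·1+0=2
…
a_4=2:  p_4=2·27+16=70,  q_4=2·5+3=13
…
a_6=2:  p_6=2·727+70=1524,  q_6=2·135+13=283
a_7=1:  p_7=1·1524+727=2251,  q_7=1·283+135=418
a_8=1:  p_8=1·2251+1524=3775,  q_8=1·418+283=701
a_9=2:  p_9=2·3775+2251=9801,  q_9=2·701+418=1820
(x₁, y₁) = (9801, 1820);  9801² − 29·1820² = 1 ✓
(x_2, y_2) = (9801·9801 + 29·1820·1820, 9801·1820 + 1820·9801) = (192119201, 35675640)

9801 1820
192119201 35675640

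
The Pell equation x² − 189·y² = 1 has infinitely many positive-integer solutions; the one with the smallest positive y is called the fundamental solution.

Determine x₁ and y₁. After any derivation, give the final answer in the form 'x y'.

[13; 1,2,1,26] for √189; ℓ=4 ⇒ convergent index 3
i=0: a=13 ⇒ p=13, q=1
…
i=2: a=2 ⇒ p=41, q=3
i=3: a=1 ⇒ p=55, q=4
fundamental: x₁=55, y₁=4  (since 3025 − 189·16 = 1)

55 4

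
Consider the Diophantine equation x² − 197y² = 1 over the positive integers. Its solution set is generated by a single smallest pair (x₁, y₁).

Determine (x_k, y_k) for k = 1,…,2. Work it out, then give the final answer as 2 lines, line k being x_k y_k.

393 28
308897 22008

√197 → a₀=14, period (28); ℓ=1 odd so k=1
step 0: (14, 1)  from 14·(1,0) + (0,1)
step 1: (393, 28)  from 28·(14,1) + (1,0)
(x₁, y₁) = (393, 28);  393² − 197·28² = 1 ✓
(393+28√197)^2 = 308897 + 22008√197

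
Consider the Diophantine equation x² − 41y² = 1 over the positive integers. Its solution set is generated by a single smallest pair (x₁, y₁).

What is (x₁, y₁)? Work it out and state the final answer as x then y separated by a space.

2049 320

√41 → a₀=6, period (2,2,12); ℓ=3 odd so k=5
step 0: (6, 1)  from 6·(1,0) + (0,1)
step 1: (13, 2)  from 2·(6,1) + (1,0)
step 2: (32, 5)  from 2·(13,2) + (6,1)
step 3: (397, 62)  from 12·(32,5) + (13,2)
step 4: (826, 129)  from 2·(397,62) + (32,5)
step 5: (2049, 320)  from 2·(826,129) + (397,62)
(x₁, y₁) = (2049, 320);  2049² − 41·320² = 1 ✓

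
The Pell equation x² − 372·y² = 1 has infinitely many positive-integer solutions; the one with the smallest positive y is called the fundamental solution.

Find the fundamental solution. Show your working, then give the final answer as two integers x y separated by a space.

[19; 3,2,12,2,3,38] for √372; ℓ=6 ⇒ convergent index 5
k=0  a_k=19  p_k/q_k = 19/1
k=1  a_k=3  p_k/q_k = 58/3
k=2  a_k=2  p_k/q_k = 135/7
k=3  a_k=12  p_k/q_k = 1678/87
k=4  a_k=2  p_k/q_k = 3491/181
k=5  a_k=3  p_k/q_k = 12151/630
(x₁, y₁) = (12151, 630);  12151² − 372·630² = 1 ✓

12151 630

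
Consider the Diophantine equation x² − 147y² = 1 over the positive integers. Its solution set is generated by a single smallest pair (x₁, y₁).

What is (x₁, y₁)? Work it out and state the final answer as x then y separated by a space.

√147 = [12; 8,24, …], period ℓ=2 (even) → k=1
step 0: (12, 1)  from 12·(1,0) + (0,1)
step 1: (97, 8)  from 8·(12,1) + (1,0)
→ (97, 8).  Check: 97²=9409, 147·8²=9408, difference 1.

97 8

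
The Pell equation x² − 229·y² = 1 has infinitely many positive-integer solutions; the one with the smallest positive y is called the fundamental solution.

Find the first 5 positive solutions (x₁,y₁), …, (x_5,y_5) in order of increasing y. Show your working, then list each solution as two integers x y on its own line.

5848201 386460
68402909872801 4520191516920
800067931842043513801 52869977098885735380
9357916158133073035999171201 618388505879356792878585840
109453949267819191656474935990205001 7232920556944267680961578290412300

d=229: √d = [15; 7,1,1,7,30] (ℓ=5, odd), read p_9/q_9
k=0  a_k=15  p_k/q_k = 15/1
k=1  a_k=7  p_k/q_k = 106/7
k=2  a_k=1  p_k/q_k = 121/8
k=3  a_k=1  p_k/q_k = 227/15
k=4  a_k=7  p_k/q_k = 1710/113
…
k=6  a_k=7  p_k/q_k = 362399/23948
k=7  a_k=1  p_k/q_k = 413926/27353
k=8  a_k=1  p_k/q_k = 776325/51301
k=9  a_k=7  p_k/q_k = 5848201/386460
→ (5848201, 386460).  Check: 5848201²=34201454936401, 229·386460²=34201454936400, difference 1.
(x_2, y_2) = (5848201·5848201 + 229·386460·386460, 5848201·386460 + 386460·5848201) = (68402909872801, 4520191516920)
(x_3, y_3) = (5848201·68402909872801 + 229·386460·4520191516920, 5848201·4520191516920 + 386460·68402909872801) = (800067931842043513801, 52869977098885735380)
(x_4, y_4) = (5848201·800067931842043513801 + 229·386460·52869977098885735380, 5848201·52869977098885735380 + 386460·800067931842043513801) = (9357916158133073035999171201, 618388505879356792878585840)
(x_5, y_5) = (5848201·9357916158133073035999171201 + 229·386460·618388505879356792878585840, 5848201·618388505879356792878585840 + 386460·9357916158133073035999171201) = (109453949267819191656474935990205001, 7232920556944267680961578290412300)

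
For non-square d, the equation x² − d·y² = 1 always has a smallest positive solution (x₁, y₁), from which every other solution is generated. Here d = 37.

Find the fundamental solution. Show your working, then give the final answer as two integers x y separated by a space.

√37 → a₀=6, period (12); ℓ=1 odd so k=1
i=0: a=6 ⇒ p=6, q=1
i=1: a=12 ⇒ p=73, q=12
→ (73, 12).  Check: 73²=5329, 37·12²=5328, difference 1.

73 12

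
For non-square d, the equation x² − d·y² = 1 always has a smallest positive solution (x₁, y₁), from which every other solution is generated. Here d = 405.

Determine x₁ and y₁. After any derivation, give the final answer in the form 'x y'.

161 8

√405 → a₀=20, period (8,40); ℓ=2 even so k=1
k=0  a_k=20  p_k/q_k = 20/1
k=1  a_k=8  p_k/q_k = 161/8
(x₁, y₁) = (161, 8);  161² − 405·8² = 1 ✓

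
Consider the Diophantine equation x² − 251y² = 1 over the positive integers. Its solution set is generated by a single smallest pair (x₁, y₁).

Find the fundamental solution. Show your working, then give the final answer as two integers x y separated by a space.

3674890 231957

√251 = [15; 1,5,2,1,2,…,5,1,30, …], period ℓ=14 (even) → k=13
k=0  a_k=15  p_k/q_k = 15/1
…
k=8  a_k=2  p_k/q_k = 61043/3853
…
k=12  a_k=5  p_k/q_k = 3097857/195535
k=13  a_k=1  p_k/q_k = 3674890/231957
(x₁, y₁) = (3674890, 231957);  3674890² − 251·231957² = 1 ✓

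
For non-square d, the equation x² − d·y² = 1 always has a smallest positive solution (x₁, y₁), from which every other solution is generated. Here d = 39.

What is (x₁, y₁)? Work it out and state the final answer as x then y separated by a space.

d=39: √d = [6; 4,12] (ℓ=2, even), read p_1/q_1
i=0: a=6 ⇒ p=6, q=1
i=1: a=4 ⇒ p=25, q=4
(x₁, y₁) = (25, 4);  25² − 39·4² = 1 ✓

25 4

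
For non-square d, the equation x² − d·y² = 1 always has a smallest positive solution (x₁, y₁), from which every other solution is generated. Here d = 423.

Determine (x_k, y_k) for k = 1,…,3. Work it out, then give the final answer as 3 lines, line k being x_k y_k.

4607 224
42448897 2063936
391124132351 19017106080

[20; 1,1,3,4,3,1,1,40] for √423; ℓ=8 ⇒ convergent index 7
a_0=20:  p_0=20·1+0=20,  q_0=20·0+1=1
a_1=1:  p_1=1·20+1=21,  q_1=1·1+0=1
a_2=1:  p_2=1·21+20=41,  q_2=1·1+1=2
…
a_4=4:  p_4=4·144+41=617,  q_4=4·7+2=30
…
a_6=1:  p_6=1·1995+617=2612,  q_6=1·97+30=127
a_7=1:  p_7=1·2612+1995=4607,  q_7=1·127+97=224
→ (4607, 224).  Check: 4607²=21224449, 423·224²=21224448, difference 1.
k=2:  x_2 = 4607·4607+423·224·224 = 42448897,  y_2 = 4607·224+224·4607 = 2063936
k=3:  x_3 = 4607·42448897+423·224·2063936 = 391124132351,  y_3 = 4607·2063936+224·42448897 = 19017106080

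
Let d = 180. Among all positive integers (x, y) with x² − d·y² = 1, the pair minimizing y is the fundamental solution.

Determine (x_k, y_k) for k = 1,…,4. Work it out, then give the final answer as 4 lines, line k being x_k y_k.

[13; 2,2,2,26] for √180; ℓ=4 ⇒ convergent index 3
a_0=13:  p_0=13·1+0=13,  q_0=13·0+1=1
a_1=2:  p_1=2·13+1=27,  q_1=2·1+0=2
a_2=2:  p_2=2·27+13=67,  q_2=2·2+1=5
a_3=2:  p_3=2·67+27=161,  q_3=2·5+2=12
(x₁, y₁) = (161, 12);  161² − 180·12² = 1 ✓
n=2: (161,12)∘(161,12) = (161·161+180·12·12, 161·12+12·161) = (51841,3864)
n=3: (51841,3864)∘(161,12) = (161·51841+180·12·3864, 161·3864+12·51841) = (16692641,1244196)
n=4: (16692641,1244196)∘(161,12) = (161·16692641+180·12·1244196, 161·1244196+12·16692641) = (5374978561,400627248)

161 12
51841 3864
16692641 1244196
5374978561 400627248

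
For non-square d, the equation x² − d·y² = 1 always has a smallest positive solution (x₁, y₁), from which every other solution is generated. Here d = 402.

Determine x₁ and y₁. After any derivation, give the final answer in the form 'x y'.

401 20

√402 = [20; 20,40, …], period ℓ=2 (even) → k=1
k=0  a_k=20  p_k/q_k = 20/1
k=1  a_k=20  p_k/q_k = 401/20
fundamental: x₁=401, y₁=20  (since 160801 − 402·400 = 1)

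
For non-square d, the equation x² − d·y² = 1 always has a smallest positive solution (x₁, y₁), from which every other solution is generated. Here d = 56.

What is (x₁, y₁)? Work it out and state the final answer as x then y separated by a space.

√56 → a₀=7, period (2,14); ℓ=2 even so k=1
step 0: (7, 1)  from 7·(1,0) + (0,1)
step 1: (15, 2)  from 2·(7,1) + (1,0)
(x₁, y₁) = (15, 2);  15² − 56·2² = 1 ✓

15 2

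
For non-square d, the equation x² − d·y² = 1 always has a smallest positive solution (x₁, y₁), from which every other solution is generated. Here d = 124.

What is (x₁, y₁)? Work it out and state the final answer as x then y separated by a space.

4620799 414960

d=124: √d = [11; 7,2,1,1,1,…,2,7,22] (ℓ=16, even), read p_15/q_15
i=0: a=11 ⇒ p=11, q=1
…
i=6: a=3 ⇒ p=2383, q=214
i=7: a=1 ⇒ p=3040, q=273
i=8: a=4 ⇒ p=14543, q=1306
i=9: a=1 ⇒ p=17583, q=1579
i=10: a=3 ⇒ p=67292, q=6043
i=11: a=1 ⇒ p=84875, q=7622
…
i=13: a=1 ⇒ p=237042, q=21287
i=14: a=2 ⇒ p=626251, q=56239
i=15: a=7 ⇒ p=4620799, q=414960
→ (4620799, 414960).  Check: 4620799²=21351783398401, 124·414960²=21351783398400, difference 1.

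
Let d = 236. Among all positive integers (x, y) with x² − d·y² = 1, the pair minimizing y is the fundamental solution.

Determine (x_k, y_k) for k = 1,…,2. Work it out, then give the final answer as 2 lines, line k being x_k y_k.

561799 36570
631236232801 41089978860

d=236: √d = [15; 2,1,3,5,1,6,1,5,3,1,2,30] (ℓ=12, even), read p_11/q_11
k=0  a_k=15  p_k/q_k = 15/1
k=1  a_k=2  p_k/q_k = 31/2
…
k=9  a_k=3  p_k/q_k = 154729/10072
k=10  a_k=1  p_k/q_k = 203535/13249
k=11  a_k=2  p_k/q_k = 561799/36570
fundamental: x₁=561799, y₁=36570  (since 315618116401 − 236·1337364900 = 1)
(561799+36570√236)^2 = 631236232801 + 41089978860√236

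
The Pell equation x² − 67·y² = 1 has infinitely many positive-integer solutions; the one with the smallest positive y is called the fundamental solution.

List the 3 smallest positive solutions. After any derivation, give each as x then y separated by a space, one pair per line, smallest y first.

√67 → a₀=8, period (5,2,1,1,7,1,1,2,5,16); ℓ=10 even so k=9
i=0: a=8 ⇒ p=8, q=1
i=1: a=5 ⇒ p=41, q=5
i=2: a=2 ⇒ p=90, q=11
i=3: a=1 ⇒ p=131, q=16
i=4: a=1 ⇒ p=221, q=27
i=5: a=7 ⇒ p=1678, q=205
i=6: a=1 ⇒ p=1899, q=232
…
i=8: a=2 ⇒ p=9053, q=1106
i=9: a=5 ⇒ p=48842, q=5967
→ (48842, 5967).  Check: 48842²=2385540964, 67·5967²=2385540963, difference 1.
k=2:  x_2 = 48842·48842+67·5967·5967 = 4771081927,  y_2 = 48842·5967+5967·48842 = 582880428
k=3:  x_3 = 48842·4771081927+67·5967·582880428 = 466058366908226,  y_3 = 48842·582880428+5967·4771081927 = 56938091722785

48842 5967
4771081927 582880428
466058366908226 56938091722785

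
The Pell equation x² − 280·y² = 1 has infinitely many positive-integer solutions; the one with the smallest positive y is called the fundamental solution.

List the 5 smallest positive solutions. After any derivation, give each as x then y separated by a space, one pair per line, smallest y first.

d=280: √d = [16; 1,2,1,2,1,32] (ℓ=6, even), read p_5/q_5
k=0  a_k=16  p_k/q_k = 16/1
k=1  a_k=1  p_k/q_k = 17/1
…
k=4  a_k=2  p_k/q_k = 184/11
k=5  a_k=1  p_k/q_k = 251/15
→ (251, 15).  Check: 251²=63001, 280·15²=63000, difference 1.
n=2: (251,15)∘(251,15) = (251·251+280·15·15, 251·15+15·251) = (126001,7530)
n=3: (126001,7530)∘(251,15) = (251·126001+280·15·7530, 251·7530+15·126001) = (63252251,3780045)
n=4: (63252251,3780045)∘(251,15) = (251·63252251+280·15·3780045, 251·3780045+15·63252251) = (31752504001,1897575060)
n=5: (31752504001,1897575060)∘(251,15) = (251·31752504001+280·15·1897575060, 251·1897575060+15·31752504001) = (15939693756251,952578900075)

251 15
126001 7530
63252251 3780045
31752504001 1897575060
15939693756251 952578900075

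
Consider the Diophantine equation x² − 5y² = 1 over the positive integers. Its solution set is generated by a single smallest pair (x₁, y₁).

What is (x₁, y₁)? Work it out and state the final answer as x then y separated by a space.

9 4

√5 = [2; 4, …], period ℓ=1 (odd) → k=1
k=0  a_k=2  p_k/q_k = 2/1
k=1  a_k=4  p_k/q_k = 9/4
fundamental: x₁=9, y₁=4  (since 81 − 5·16 = 1)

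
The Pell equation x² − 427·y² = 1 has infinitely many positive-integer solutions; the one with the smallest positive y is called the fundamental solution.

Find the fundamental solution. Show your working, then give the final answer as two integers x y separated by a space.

d=427: √d = [20; 1,1,1,40] (ℓ=4, even), read p_3/q_3
i=0: a=20 ⇒ p=20, q=1
i=1: a=1 ⇒ p=21, q=1
i=2: a=1 ⇒ p=41, q=2
i=3: a=1 ⇒ p=62, q=3
→ (62, 3).  Check: 62²=3844, 427·3²=3843, difference 1.

62 3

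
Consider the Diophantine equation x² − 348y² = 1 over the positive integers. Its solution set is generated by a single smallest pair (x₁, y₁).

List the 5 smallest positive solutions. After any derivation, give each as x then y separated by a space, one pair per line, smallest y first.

√348 = [18; 1,1,1,8,1,1,1,36, …], period ℓ=8 (even) → k=7
a_0=18:  p_0=18·1+0=18,  q_0=18·0+1=1
a_1=1:  p_1=1·18+1=19,  q_1=1·1+0=1
a_2=1:  p_2=1·19+18=37,  q_2=1·1+1=2
…
a_4=8:  p_4=8·56+37=485,  q_4=8·3+2=26
a_5=1:  p_5=1·485+56=541,  q_5=1·26+3=29
a_6=1:  p_6=1·541+485=1026,  q_6=1·29+26=55
a_7=1:  p_7=1·1026+541=1567,  q_7=1·55+29=84
→ (1567, 84).  Check: 1567²=2455489, 348·84²=2455488, difference 1.
k=2:  x_2 = 1567·1567+348·84·84 = 4910977,  y_2 = 1567·84+84·1567 = 263256
k=3:  x_3 = 1567·4910977+348·84·263256 = 15391000351,  y_3 = 1567·263256+84·4910977 = 825044220
k=4:  x_4 = 1567·15391000351+348·84·825044220 = 48235390189057,  y_4 = 1567·825044220+84·15391000351 = 2585688322224
k=5:  x_5 = 1567·48235390189057+348·84·2585688322224 = 151169697461504287,  y_5 = 1567·2585688322224+84·48235390189057 = 8103546376805796

1567 84
4910977 263256
15391000351 825044220
48235390189057 2585688322224
151169697461504287 8103546376805796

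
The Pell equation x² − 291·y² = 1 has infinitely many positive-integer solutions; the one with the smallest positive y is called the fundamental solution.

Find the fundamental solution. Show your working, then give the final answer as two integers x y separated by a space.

d=291: √d = [17; 17,34] (ℓ=2, even), read p_1/q_1
k=0  a_k=17  p_k/q_k = 17/1
k=1  a_k=17  p_k/q_k = 290/17
→ (290, 17).  Check: 290²=84100, 291·17²=84099, difference 1.

290 17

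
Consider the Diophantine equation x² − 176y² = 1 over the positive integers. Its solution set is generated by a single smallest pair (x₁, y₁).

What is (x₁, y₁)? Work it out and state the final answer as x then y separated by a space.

199 15

[13; 3,1,3,26] for √176; ℓ=4 ⇒ convergent index 3
i=0: a=13 ⇒ p=13, q=1
i=1: a=3 ⇒ p=40, q=3
i=2: a=1 ⇒ p=53, q=4
i=3: a=3 ⇒ p=199, q=15
→ (199, 15).  Check: 199²=39601, 176·15²=39600, difference 1.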